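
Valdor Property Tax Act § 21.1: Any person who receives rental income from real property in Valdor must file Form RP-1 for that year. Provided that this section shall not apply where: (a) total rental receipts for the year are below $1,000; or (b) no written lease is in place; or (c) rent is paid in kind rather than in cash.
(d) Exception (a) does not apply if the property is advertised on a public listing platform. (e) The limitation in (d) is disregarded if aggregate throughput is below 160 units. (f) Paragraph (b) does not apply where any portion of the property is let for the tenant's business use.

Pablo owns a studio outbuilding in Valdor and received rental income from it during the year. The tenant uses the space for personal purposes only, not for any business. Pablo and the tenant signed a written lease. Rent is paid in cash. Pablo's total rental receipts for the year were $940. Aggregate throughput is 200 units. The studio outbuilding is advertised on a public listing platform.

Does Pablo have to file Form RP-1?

Yes — Pablo must file Form RP-1.

Exception (a): total rental receipts for the year are $940, below the $1,000 limit — every condition holds. However, paragraphs (d)–(e) must be considered: (d) operates against (a): the property is publicly advertised. (e) is not triggered (aggregate throughput is 200 units, not below 160 units), so (d) stands. (a) is therefore removed.
Exception (b) requires that no written lease is in place; but a written lease is in place, so (b) is unavailable.
Exception (c) does not apply: rent is paid in cash.
No exception displaces § 21.1.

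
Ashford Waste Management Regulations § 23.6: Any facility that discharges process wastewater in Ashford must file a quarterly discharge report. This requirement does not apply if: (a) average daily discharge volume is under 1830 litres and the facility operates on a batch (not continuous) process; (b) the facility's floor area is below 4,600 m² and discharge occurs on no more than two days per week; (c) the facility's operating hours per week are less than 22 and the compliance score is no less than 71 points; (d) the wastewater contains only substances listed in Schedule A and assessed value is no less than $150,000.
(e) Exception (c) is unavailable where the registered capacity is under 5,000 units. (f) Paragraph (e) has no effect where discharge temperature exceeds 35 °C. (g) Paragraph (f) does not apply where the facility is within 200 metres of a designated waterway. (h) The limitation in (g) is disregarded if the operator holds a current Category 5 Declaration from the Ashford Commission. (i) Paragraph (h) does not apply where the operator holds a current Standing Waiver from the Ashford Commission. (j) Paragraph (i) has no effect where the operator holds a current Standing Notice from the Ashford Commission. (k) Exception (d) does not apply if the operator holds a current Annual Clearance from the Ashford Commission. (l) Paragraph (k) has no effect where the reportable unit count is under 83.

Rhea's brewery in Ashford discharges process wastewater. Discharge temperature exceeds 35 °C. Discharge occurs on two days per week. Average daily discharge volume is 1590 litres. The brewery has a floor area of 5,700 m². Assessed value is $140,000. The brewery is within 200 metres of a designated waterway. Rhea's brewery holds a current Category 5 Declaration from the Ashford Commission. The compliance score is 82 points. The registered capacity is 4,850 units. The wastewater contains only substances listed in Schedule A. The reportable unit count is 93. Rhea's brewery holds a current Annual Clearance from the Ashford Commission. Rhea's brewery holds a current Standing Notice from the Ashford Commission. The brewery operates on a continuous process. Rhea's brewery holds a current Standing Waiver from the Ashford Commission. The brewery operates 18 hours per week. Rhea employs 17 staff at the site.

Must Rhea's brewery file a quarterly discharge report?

Exception (a) does not apply: the facility operates on a continuous process.
Exception (b) requires that the facility's floor area is below 4,600 m²; but the facility's floor area is 5,700 m², not below 4,600 m², so (b) is unavailable.
Exception (c) is satisfied on its face — the facility's operating hours per week are 18, less than the 22 limit; the compliance score is 82 points, meeting the 71 points threshold. Applying paragraphs (e)–(j): (e) is engaged (the registered capacity is 4,850 units, under the 5,000 units limit), but yields to (f): (f) is engaged — discharge temperature exceeds 35 °C. (g) applies (the brewery is within 200 m of a designated waterway), but is overridden by (h): (h) is engaged — a current Category 5 Declaration is held. (i) would limit (h) — a current Standing Waiver is held — but (j) sets (i) aside: (j) operates against (i): a current Standing Notice is held. So (c) applies.
Exception (d) requires that assessed value is no less than $150,000; but assessed value is $140,000, short of $150,000, so (d) is unavailable.

No — exception (c) applies; Rhea's brewery is not required to file a quarterly discharge report.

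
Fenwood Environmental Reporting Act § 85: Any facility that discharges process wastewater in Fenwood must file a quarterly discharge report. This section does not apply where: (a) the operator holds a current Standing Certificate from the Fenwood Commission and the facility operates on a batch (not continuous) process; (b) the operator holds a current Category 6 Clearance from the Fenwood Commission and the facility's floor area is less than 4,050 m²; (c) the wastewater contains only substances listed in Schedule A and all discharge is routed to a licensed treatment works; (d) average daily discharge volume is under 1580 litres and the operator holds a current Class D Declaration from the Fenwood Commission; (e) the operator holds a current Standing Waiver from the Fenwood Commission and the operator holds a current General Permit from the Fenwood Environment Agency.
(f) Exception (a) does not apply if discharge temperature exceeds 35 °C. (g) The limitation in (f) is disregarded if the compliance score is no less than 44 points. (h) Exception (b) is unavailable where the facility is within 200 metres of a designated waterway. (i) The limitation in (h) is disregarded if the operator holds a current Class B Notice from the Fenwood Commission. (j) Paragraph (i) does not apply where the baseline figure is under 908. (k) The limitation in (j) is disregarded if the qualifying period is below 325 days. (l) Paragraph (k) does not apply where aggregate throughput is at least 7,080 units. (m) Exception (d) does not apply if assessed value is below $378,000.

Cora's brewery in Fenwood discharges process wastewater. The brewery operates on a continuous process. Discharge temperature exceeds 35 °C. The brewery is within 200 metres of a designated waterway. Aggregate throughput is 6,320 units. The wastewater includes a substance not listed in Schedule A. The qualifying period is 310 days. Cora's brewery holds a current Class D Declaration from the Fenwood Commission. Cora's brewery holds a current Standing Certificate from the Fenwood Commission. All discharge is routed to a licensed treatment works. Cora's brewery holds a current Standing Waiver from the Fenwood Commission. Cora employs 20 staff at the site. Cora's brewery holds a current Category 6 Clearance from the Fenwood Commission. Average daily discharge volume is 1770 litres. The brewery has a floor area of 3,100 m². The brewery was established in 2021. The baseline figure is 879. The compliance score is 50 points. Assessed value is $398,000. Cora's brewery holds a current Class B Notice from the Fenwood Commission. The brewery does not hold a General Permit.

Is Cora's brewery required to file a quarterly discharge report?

Exception (a) does not apply: the facility operates on a continuous process.
Exception (b) is satisfied on its face — a current Category 6 Clearance is held; the facility's floor area is 3,100 m², less than the 4,050 m² limit. Under paragraphs (h)–(l): (h) is triggered (the brewery is within 200 m of a designated waterway), but is set aside by (i): (i) operates — a current Class B Notice is held. (j) applies (the baseline figure is 879, under the 908 limit), but yields to (k): (k) operates against (j): the qualifying period is 310 days, below the 325 days limit. (l), which would lift (k), does not operate here — aggregate throughput is 6,320 units, short of 7,080 units. (b) remains available.
Exception (c) requires that the wastewater contains only substances listed in Schedule A; but the wastewater includes a non-Schedule-A substance, so (c) is unavailable.
Exception (d) does not apply: average daily discharge volume is 1770 litres, not under 1580 litres.
Exception (e) fails — no General Permit is held.

No — exception (b) applies; Cora's brewery is not required to file a quarterly discharge report.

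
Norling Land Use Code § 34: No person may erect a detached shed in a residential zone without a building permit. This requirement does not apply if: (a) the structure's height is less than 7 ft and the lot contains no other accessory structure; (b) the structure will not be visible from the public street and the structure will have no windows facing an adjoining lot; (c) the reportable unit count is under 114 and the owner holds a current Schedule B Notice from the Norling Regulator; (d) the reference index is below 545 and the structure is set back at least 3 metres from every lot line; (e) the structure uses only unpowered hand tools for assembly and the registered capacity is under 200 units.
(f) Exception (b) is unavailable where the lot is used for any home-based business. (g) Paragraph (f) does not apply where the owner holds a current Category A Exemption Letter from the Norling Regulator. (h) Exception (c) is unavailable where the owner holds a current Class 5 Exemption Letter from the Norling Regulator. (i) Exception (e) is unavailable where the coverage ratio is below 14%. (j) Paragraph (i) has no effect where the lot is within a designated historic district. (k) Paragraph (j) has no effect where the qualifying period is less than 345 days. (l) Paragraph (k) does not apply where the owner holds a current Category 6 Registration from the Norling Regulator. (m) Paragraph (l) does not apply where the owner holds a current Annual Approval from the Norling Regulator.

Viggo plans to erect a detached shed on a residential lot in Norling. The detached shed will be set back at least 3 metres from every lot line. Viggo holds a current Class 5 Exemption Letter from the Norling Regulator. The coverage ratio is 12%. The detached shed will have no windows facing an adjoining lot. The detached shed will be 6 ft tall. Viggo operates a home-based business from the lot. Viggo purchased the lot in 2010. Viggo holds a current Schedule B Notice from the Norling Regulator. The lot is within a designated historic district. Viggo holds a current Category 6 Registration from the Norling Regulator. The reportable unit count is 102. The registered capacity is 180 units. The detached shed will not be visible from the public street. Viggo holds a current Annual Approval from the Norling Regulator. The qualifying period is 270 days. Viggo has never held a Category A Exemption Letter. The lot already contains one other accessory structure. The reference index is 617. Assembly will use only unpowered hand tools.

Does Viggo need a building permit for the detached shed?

Exception (a) requires that the lot contains no other accessory structure; but the lot already has another accessory structure, so (a) is unavailable.
Exception (b)'s conditions are all satisfied: the structure will not be visible from the street; no windows face an adjoining lot. But: (f) operates against (b): a home-based business operates on the lot. (g), which would lift (f), does not operate here — no current Category A Exemption Letter is held. (b) is therefore removed.
All of (c)'s requirements are met (the reportable unit count is 102, under the 114 limit; a current Schedule B Notice is held). But applying paragraph (h): (h) operates against (c): a current Class 5 Exemption Letter is held. (c) is therefore removed.
Exception (d) requires that the reference index is below 545; but the reference index is 617, not below 545, so (d) is unavailable.
Exception (e) is satisfied on its face — assembly uses only hand tools; the registered capacity is 180 units, under the 200 units limit. Turning to paragraphs (i)–(m): (i) operates against (e): the coverage ratio is 12%, below the 14% limit. (j) is engaged (the lot is in a historic district), but is displaced by (k): (k) operates against (j): the qualifying period is 270 days, less than the 345 days limit. (l) is triggered (a current Category 6 Registration is held), but is displaced by (m): (m) operates against (l): a current Annual Approval is held. Exception (e) does not apply.
No exception applies. The general rule governs.

Yes — Viggo must obtain a building permit.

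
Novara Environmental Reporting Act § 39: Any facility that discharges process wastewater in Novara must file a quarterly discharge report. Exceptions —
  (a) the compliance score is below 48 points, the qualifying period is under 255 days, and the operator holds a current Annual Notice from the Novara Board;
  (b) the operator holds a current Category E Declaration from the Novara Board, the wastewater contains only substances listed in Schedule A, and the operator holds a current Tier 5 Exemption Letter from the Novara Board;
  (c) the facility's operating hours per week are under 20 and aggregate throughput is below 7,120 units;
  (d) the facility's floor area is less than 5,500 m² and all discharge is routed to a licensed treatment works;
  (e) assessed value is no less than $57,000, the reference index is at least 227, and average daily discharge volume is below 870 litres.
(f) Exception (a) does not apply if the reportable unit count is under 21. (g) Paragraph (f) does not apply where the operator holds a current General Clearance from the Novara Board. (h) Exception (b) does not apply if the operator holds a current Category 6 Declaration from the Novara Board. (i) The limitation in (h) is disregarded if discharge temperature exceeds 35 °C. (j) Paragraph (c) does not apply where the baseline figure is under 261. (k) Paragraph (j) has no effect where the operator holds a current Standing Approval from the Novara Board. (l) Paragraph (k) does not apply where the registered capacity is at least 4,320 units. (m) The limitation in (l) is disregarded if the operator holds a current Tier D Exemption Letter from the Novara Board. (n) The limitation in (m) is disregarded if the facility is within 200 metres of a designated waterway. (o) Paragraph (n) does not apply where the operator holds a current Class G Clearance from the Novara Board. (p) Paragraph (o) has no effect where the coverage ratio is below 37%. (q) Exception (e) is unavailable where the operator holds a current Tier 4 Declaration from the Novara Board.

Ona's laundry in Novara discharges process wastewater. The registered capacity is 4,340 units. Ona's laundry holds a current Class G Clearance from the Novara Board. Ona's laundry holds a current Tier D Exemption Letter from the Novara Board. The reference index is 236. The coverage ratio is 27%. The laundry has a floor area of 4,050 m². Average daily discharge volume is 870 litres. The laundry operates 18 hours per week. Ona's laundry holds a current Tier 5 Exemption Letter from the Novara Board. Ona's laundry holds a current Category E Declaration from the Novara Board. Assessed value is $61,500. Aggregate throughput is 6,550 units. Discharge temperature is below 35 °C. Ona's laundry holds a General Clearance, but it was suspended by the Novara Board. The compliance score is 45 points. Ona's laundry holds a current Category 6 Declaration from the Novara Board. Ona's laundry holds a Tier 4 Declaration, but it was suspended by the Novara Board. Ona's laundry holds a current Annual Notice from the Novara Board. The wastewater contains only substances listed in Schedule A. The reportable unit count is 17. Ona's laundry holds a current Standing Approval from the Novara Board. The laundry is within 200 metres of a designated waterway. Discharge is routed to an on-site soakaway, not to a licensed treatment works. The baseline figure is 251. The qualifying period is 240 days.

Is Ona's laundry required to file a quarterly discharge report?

Yes — Ona's laundry must file a quarterly discharge report.

Exception (a): the compliance score is 45 points, below the 48 points limit; the qualifying period is 240 days, under the 255 days limit; a current Annual Notice is held — every condition holds. Turning to paragraphs (f)–(g): (f) operates — the reportable unit count is 17, under the 21 limit. (g), which would lift (f), does not operate here — the General Clearance is not current. So (a) is unavailable.
All of (b)'s requirements are met (a current Category E Declaration is held; the wastewater is Schedule-A-only; a current Tier 5 Exemption Letter is held). But applying paragraphs (h)–(i): (h) operates against (b): a current Category 6 Declaration is held. (i), which would lift (h), is inapplicable — discharge temperature is below 35 °C. (b) is therefore removed.
Exception (c): the facility's operating hours per week are 18, under the 20 limit; aggregate throughput is 6,550 units, below the 7,120 units limit — every condition holds. But: (j) is triggered — the baseline figure is 251, under the 261 limit. (k) applies (a current Standing Approval is held), but is displaced by (l): (l) operates against (k): the registered capacity is 4,340 units, meeting the 4,320 units threshold. (m) is triggered (a current Tier D Exemption Letter is held), but yields to (n): (n) operates against (m): the laundry is within 200 m of a designated waterway. (o) would limit (n) — a current Class G Clearance is held — but (p) sets (o) aside: (p) applies — the coverage ratio is 27%, below the 37% limit. So (c) is unavailable.
Exception (d) does not apply: discharge is not routed to a licensed treatment works.
Exception (e) does not apply: average daily discharge volume is 870 litres, not below 870 litres.
Every exception is unavailable, so the rule governs.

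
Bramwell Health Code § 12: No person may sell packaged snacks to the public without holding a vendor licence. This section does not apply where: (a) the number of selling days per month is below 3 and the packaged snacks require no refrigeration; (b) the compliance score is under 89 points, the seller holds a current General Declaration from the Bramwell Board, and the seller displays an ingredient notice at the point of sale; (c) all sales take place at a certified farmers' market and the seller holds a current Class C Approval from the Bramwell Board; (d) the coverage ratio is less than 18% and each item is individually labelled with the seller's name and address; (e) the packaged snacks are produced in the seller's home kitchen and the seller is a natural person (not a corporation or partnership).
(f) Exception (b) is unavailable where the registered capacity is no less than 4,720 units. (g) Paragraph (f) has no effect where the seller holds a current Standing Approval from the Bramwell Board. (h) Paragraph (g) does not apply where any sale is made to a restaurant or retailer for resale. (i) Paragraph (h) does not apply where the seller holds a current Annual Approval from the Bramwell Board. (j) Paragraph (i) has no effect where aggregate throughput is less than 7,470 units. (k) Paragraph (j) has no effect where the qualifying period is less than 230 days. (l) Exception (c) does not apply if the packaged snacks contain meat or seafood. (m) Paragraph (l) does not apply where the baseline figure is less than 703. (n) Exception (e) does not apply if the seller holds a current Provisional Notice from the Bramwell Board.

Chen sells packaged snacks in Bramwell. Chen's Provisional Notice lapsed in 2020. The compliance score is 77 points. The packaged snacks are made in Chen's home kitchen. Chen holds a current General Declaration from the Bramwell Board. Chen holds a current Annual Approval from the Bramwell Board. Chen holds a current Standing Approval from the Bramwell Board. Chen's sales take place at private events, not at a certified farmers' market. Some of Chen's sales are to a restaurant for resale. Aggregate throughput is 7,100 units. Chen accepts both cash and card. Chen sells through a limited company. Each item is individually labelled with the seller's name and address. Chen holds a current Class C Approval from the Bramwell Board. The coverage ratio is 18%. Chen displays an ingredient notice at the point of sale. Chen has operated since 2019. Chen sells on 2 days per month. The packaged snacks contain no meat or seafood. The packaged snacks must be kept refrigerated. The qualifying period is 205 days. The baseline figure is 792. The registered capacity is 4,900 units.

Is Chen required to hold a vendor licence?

Exception (a) fails — the packaged snacks require refrigeration.
Exception (b) is satisfied on its face — the compliance score is 77 points, under the 89 points limit; a current General Declaration is held; an ingredient notice is displayed. Under paragraphs (f)–(k): (f) is triggered (the registered capacity is 4,900 units, meeting the 4,720 units threshold), but is itself disapplied by (g): (g) operates against (f): a current Standing Approval is held. (h) operates (some sales are to a restaurant for resale), but is overridden by (i): (i) applies — a current Annual Approval is held. (j) applies (aggregate throughput is 7,100 units, less than the 7,470 units limit), but is itself disapplied by (k): (k) operates against (j): the qualifying period is 205 days, less than the 230 days limit. Exception (b) stands.
Exception (c) does not apply: sales are at private events, not a certified farmers' market.
Exception (d) does not apply: the coverage ratio is 18%, not less than 18%.
Exception (e) requires that the seller is a natural person (not a corporation or partnership); but the seller operates through a limited company, so (e) is unavailable.

No — exception (b) applies; Chen is not required to hold a vendor licence.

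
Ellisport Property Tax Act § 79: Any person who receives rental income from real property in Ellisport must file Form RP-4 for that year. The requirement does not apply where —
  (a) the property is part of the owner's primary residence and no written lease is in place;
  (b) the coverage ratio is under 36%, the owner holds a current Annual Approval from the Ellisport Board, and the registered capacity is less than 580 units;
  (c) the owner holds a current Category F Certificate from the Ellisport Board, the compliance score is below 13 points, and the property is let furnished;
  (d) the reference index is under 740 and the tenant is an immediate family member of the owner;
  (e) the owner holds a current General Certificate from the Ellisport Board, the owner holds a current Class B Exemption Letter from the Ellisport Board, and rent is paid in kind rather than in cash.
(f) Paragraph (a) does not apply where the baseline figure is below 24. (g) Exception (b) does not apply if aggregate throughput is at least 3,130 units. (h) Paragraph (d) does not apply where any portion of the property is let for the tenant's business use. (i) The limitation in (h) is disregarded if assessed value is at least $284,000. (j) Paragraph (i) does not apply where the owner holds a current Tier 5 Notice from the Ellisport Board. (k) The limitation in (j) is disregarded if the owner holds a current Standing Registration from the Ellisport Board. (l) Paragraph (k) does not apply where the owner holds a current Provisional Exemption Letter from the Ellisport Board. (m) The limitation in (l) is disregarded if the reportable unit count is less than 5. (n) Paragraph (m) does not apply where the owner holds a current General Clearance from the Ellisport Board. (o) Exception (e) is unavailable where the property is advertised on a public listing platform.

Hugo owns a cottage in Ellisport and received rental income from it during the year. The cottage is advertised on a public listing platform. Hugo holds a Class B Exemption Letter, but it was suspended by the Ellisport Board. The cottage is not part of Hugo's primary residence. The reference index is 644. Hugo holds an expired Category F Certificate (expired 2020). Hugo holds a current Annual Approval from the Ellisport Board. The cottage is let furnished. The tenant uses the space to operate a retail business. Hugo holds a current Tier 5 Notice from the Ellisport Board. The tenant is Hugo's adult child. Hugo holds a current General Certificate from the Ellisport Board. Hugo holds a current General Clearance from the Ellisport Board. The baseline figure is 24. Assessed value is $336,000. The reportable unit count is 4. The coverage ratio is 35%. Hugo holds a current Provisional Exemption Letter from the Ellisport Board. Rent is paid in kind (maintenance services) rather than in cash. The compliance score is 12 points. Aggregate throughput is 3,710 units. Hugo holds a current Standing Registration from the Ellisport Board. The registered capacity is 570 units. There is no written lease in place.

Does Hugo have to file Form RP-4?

Exception (a) requires that the property is part of the owner's primary residence; but the cottage is not part of the primary residence, so (a) is unavailable.
All of (b)'s requirements are met (the coverage ratio is 35%, under the 36% limit; a current Annual Approval is held; the registered capacity is 570 units, less than the 580 units limit). Turning to paragraph (g): (g) operates against (b): aggregate throughput is 3,710 units, meeting the 3,130 units threshold. So (b) is unavailable.
Exception (c) requires that the owner holds a current Category F Certificate from the Ellisport Board; but there is no Category F Certificate in force, so (c) is unavailable.
Exception (d) is satisfied on its face — the reference index is 644, under the 740 limit; the tenant is an immediate family member. However, paragraphs (h)–(n) must be considered: (h) applies — the space is let for business use. (i) would limit (h) — assessed value is $336,000, meeting the $284,000 threshold — but (j) sets (i) aside: (j) is engaged — a current Tier 5 Notice is held. (k) would limit (j) — a current Standing Registration is held — but (l) sets (k) aside: (l) operates against (k): a current Provisional Exemption Letter is held. (m) would limit (l) — the reportable unit count is 4, less than the 5 limit — but (n) sets (m) aside: (n) is triggered — a current General Clearance is held. (d) is therefore removed.
Exception (e) requires that the owner holds a current Class B Exemption Letter from the Ellisport Board; but no current Class B Exemption Letter is held, so (e) is unavailable.
None of the exceptions is available; § 79 applies in full.

Yes — Hugo must file Form RP-4.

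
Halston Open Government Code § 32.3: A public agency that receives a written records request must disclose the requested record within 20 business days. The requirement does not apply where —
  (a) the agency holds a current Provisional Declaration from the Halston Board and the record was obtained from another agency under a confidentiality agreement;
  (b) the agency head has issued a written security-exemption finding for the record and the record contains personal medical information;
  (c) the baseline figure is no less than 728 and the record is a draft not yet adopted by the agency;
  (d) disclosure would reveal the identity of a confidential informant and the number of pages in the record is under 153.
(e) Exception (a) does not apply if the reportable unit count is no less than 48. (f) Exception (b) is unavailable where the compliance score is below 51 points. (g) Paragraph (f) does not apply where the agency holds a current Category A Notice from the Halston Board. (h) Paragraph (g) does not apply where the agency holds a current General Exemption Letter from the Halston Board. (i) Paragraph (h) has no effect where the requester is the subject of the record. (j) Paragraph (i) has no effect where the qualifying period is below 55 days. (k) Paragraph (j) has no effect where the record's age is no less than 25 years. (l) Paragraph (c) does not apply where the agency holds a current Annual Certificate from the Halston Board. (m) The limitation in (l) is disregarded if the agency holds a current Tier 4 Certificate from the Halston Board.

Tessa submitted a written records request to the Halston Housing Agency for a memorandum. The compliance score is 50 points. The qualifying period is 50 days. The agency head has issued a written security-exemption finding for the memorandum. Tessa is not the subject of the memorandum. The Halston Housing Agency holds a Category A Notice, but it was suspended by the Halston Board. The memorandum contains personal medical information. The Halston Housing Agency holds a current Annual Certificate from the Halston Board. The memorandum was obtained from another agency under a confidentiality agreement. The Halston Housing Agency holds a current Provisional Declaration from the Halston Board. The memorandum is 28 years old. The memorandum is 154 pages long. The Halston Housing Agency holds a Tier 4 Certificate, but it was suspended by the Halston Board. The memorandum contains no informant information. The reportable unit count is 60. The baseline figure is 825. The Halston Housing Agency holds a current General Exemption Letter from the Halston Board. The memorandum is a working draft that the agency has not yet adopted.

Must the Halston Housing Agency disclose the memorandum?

All of (a)'s requirements are met (a current Provisional Declaration is held; the memorandum was obtained under a confidentiality agreement). However, paragraph (e) must be considered: (e) operates against (a): the reportable unit count is 60, meeting the 48 threshold. So (a) is unavailable.
Exception (b): a written security-exemption finding has been issued; the memorandum contains personal medical information — every condition holds. Turning to paragraphs (f)–(k): (f) operates against (b): the compliance score is 50 points, below the 51 points limit. (g) is not triggered (the Category A Notice is not current), so (f) stands. So (b) is unavailable.
Exception (c) is satisfied on its face — the baseline figure is 825, meeting the 728 threshold; the memorandum is an unadopted draft. However, paragraphs (l)–(m) must be considered: (l) operates against (c): a current Annual Certificate is held. (m), which would lift (l), is not triggered — there is no Tier 4 Certificate in force. So (c) is unavailable.
Exception (d) does not apply: the memorandum contains no informant information.
No exception applies. The general rule governs.

Yes — the Halston Housing Agency must disclose the memorandum.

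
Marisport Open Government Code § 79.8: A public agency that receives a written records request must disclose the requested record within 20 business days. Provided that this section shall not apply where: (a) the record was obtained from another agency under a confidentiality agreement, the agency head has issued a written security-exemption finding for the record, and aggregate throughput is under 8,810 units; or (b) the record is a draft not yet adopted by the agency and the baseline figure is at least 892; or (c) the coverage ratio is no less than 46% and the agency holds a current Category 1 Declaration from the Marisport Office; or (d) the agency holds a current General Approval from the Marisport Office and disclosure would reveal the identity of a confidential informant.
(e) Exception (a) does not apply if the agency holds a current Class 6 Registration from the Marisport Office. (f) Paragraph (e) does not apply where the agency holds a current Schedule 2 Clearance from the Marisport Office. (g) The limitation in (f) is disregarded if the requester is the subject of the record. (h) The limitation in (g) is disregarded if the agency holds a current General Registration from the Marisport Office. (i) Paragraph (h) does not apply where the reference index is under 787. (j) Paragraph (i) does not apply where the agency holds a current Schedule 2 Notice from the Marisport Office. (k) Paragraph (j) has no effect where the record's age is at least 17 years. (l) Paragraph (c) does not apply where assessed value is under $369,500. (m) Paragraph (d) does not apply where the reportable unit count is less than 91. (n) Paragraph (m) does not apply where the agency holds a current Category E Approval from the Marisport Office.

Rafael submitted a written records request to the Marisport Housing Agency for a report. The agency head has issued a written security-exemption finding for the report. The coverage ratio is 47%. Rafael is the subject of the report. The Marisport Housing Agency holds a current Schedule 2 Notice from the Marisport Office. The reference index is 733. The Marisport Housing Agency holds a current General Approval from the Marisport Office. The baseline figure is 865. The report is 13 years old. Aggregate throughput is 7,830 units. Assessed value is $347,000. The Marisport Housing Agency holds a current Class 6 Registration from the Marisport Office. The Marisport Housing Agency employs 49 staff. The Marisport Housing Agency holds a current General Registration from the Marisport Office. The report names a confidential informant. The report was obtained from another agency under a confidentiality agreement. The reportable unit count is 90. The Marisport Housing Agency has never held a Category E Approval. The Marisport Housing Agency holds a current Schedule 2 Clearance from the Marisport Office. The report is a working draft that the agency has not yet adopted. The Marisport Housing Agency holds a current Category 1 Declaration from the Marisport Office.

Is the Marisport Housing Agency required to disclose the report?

No — exception (a) applies; the Marisport Housing Agency is not required to disclose the report.

Exception (a): the report was obtained under a confidentiality agreement; a written security-exemption finding has been issued; aggregate throughput is 7,830 units, under the 8,810 units limit — every condition holds. Applying paragraphs (e)–(k): (e) would limit (a) — a current Class 6 Registration is held — but (f) sets (e) aside: (f) operates against (e): a current Schedule 2 Clearance is held. (g) would limit (f) — Rafael is the subject of the report — but (h) sets (g) aside: (h) operates against (g): a current General Registration is held. (i) would limit (h) — the reference index is 733, under the 787 limit — but (j) sets (i) aside: (j) is triggered — a current Schedule 2 Notice is held. (k) does not operate here (the record's age is 13 years, short of 17 years), so (j) stands. Exception (a) stands.
Exception (b) fails — the baseline figure is 865, short of 892.
Exception (c)'s conditions are all satisfied: the coverage ratio is 47%, meeting the 46% threshold; a current Category 1 Declaration is held. Turning to paragraph (l): (l) operates against (c): assessed value is $347,000, under the $369,500 limit. Exception (c) does not apply.
Exception (d) is satisfied on its face — a current General Approval is held; the report names a confidential informant. However, paragraphs (m)–(n) must be considered: (m) operates against (d): the reportable unit count is 90, less than the 91 limit. (n), which would lift (m), is not engaged — the Category E Approval is not current. (d) is therefore removed.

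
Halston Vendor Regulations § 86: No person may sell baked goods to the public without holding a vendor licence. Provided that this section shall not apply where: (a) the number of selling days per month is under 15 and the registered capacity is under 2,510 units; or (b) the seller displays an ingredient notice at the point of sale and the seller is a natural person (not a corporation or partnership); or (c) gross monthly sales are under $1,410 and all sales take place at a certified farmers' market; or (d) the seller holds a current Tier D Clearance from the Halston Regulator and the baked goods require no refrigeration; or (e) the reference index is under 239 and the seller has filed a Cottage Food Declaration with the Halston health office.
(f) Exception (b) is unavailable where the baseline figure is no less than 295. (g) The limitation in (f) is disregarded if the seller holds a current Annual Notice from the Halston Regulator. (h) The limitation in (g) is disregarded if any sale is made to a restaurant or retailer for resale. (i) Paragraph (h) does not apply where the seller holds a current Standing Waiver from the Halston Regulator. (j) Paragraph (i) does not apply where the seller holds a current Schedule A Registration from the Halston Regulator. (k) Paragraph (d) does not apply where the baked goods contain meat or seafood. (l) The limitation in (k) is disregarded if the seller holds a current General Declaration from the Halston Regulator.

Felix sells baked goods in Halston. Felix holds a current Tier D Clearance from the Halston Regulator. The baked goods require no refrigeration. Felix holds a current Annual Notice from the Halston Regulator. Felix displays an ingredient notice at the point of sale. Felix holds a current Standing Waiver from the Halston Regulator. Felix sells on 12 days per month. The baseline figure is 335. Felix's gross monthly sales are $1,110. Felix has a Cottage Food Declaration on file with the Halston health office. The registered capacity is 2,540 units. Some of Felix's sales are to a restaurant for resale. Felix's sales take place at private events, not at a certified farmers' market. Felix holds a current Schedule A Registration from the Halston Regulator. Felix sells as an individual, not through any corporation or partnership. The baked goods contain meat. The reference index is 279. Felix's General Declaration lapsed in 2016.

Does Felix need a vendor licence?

Exception (a) does not apply: the registered capacity is 2,540 units, not under 2,510 units.
Exception (b) is satisfied on its face — an ingredient notice is displayed; the seller is a natural person. However, paragraphs (f)–(j) must be considered: (f) operates against (b): the baseline figure is 335, meeting the 295 threshold. (g) is triggered (a current Annual Notice is held), but is displaced by (h): (h) is engaged — some sales are to a restaurant for resale. (i) applies (a current Standing Waiver is held), but yields to (j): (j) operates against (i): a current Schedule A Registration is held. So (b) is unavailable.
Exception (c) requires that all sales take place at a certified farmers' market; but sales are at private events, not a certified farmers' market, so (c) is unavailable.
Exception (d) is satisfied on its face — a current Tier D Clearance is held; the baked goods are shelf-stable. Turning to paragraphs (k)–(l): (k) is engaged — the baked goods contain meat. (l), which would lift (k), is inapplicable — there is no General Declaration in force. So (d) is unavailable.
Exception (e) fails — the reference index is 279, not under 239.
Every exception is unavailable, so the rule governs.

Yes — Felix must hold a vendor licence.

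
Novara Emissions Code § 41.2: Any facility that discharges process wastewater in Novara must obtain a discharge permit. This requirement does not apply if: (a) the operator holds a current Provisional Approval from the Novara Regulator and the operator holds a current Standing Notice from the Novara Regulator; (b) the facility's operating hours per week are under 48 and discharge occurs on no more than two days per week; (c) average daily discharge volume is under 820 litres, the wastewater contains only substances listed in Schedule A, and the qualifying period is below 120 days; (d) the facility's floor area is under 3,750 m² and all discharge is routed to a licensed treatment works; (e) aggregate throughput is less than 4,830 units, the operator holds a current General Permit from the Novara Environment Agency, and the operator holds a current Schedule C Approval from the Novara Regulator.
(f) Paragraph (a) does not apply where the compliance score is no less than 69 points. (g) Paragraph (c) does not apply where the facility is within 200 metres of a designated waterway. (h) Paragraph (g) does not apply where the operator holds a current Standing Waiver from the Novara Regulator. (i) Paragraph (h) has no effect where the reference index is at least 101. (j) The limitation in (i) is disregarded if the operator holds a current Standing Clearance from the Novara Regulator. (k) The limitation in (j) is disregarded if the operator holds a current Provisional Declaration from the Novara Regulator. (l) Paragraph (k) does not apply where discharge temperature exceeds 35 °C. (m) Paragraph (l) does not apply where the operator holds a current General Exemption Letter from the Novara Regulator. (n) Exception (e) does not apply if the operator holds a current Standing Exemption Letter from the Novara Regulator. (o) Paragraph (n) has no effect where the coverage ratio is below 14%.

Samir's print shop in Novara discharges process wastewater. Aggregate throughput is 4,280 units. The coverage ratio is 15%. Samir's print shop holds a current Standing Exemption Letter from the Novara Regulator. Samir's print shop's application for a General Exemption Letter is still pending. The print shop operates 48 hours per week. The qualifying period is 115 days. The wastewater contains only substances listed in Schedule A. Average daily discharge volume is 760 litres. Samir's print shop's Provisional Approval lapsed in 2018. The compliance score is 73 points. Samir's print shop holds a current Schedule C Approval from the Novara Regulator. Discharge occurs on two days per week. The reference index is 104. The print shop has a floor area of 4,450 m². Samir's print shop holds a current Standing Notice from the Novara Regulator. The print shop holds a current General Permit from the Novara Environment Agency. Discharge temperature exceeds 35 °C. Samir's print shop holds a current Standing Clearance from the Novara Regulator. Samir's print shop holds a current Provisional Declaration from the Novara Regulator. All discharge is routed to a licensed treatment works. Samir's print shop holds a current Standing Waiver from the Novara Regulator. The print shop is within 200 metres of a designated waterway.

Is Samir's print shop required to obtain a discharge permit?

Exception (a) requires that the operator holds a current Provisional Approval from the Novara Regulator; but the Provisional Approval is not current, so (a) is unavailable.
Exception (b) fails — the facility's operating hours per week are 48, not under 48.
Exception (c)'s conditions are all satisfied: average daily discharge volume is 760 litres, under the 820 litres limit; the wastewater is Schedule-A-only; the qualifying period is 115 days, below the 120 days limit. Considering the limiting provisions: (g) operates (the print shop is within 200 m of a designated waterway), but is itself disapplied by (h): (h) operates — a current Standing Waiver is held. (i) applies (the reference index is 104, meeting the 101 threshold), but is itself disapplied by (j): (j) operates against (i): a current Standing Clearance is held. (k) is engaged (a current Provisional Declaration is held), but is set aside by (l): (l) operates against (k): discharge temperature exceeds 35 °C. (m), which would lift (l), is inapplicable — the General Exemption Letter is not current. (c) remains available.
Exception (d) requires that the facility's floor area is under 3,750 m²; but the facility's floor area is 4,450 m², not under 3,750 m², so (d) is unavailable.
Exception (e) is satisfied on its face — aggregate throughput is 4,280 units, less than the 4,830 units limit; a current General Permit is held; a current Schedule C Approval is held. However, paragraphs (n)–(o) must be considered: (n) operates — a current Standing Exemption Letter is held. (o) is not engaged (the coverage ratio is 15%, not below 14%), so (n) stands. (e) is therefore removed.

No — exception (c) applies; Samir's print shop is not required to obtain a discharge permit.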